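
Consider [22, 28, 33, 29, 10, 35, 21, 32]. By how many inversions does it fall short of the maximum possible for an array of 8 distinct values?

Maximum inversions for 8 distinct elements is C(8, 2) = 8·7/2 = 28.
Current inversions — for each element, count later smaller elements:
22: 2
28: 2
33: 4
29: 2
10: 0
35: 2
21: 0
32: 0
Current total: 2 + 2 + 4 + 2 + 0 + 2 + 0 + 0 = 12
Shortfall: 28 − 12 = 16

16 inversions short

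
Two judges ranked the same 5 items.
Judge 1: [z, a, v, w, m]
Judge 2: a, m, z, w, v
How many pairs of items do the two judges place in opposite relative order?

5

Assign each item its position (1..5) in the first ordering, then rewrite the second ordering as that position sequence:
positions: z→1, a→2, v→3, w→4, m→5
second ordering as positions: [2, 5, 1, 4, 3]
Discordant pairs = inversions in this position sequence.
2: 1 → 1
5: 1, 4, 3 → 3
1: 0
4: 3 → 1
3: 0
Total: 1 + 3 + 0 + 1 + 0 = 5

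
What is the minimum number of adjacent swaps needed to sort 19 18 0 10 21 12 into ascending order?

8

The minimum number of adjacent swaps to sort an array equals its inversion count, since every such swap removes exactly one inversion.
Count inversions — for each element, later elements that are smaller:
19: 18, 0, 10, 12 → 4
18: 0, 10, 12 → 3
0: none → 0
10: none → 0
21: 12 → 1
12: none → 0
Total inversions: 4 + 3 + 0 + 0 + 1 + 0 = 8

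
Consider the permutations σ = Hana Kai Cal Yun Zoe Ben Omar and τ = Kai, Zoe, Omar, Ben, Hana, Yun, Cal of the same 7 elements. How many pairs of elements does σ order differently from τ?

Assign each item its position (1..7) in the first ordering, then rewrite the second ordering as that position sequence:
positions: Hana→1, Kai→2, Cal→3, Yun→4, Zoe→5, Ben→6, Omar→7
second ordering as positions: [2, 5, 7, 6, 1, 4, 3]
Discordant pairs = inversions in this position sequence.
2: 1 → 1
5: 1, 4, 3 → 3
7: 6, 1, 4, 3 → 4
6: 1, 4, 3 → 3
1: 0
4: 3 → 1
3: 0
Total: 1 + 3 + 4 + 3 + 0 + 1 + 0 = 12

There are 12 discordant pairs.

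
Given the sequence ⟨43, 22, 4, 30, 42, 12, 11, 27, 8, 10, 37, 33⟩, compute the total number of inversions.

Element-by-element contributions:
43 → 22, 4, 30, 42, 12, 11, 27, 8, 10, 37, 33 → 11
22 → 4, 12, 11, 8, 10 → 5
4 → none → 0
30 → 12, 11, 27, 8, 10 → 5
42 → 12, 11, 27, 8, 10, 37, 33 → 7
12 → 11, 8, 10 → 3
11 → 8, 10 → 2
27 → 8, 10 → 2
8 → none → 0
10 → none → 0
37 → 33 → 1
33 → none → 0
Sum: 11 + 5 + 0 + 5 + 7 + 3 + 2 + 2 + 0 + 0 + 1 + 0 = 36

36 inversions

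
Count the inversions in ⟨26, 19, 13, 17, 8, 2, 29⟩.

14 inversions

Element-by-element contributions:
26: 5
19: 4
13: 2
17: 2
8: 1
2: 0
29: 0
Sum: 5 + 4 + 2 + 2 + 1 + 0 + 0 = 14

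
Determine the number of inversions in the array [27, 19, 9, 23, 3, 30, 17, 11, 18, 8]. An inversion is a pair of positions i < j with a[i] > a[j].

For each element, count later entries that are smaller:
27: 8
19: 6
9: 2
23: 5
3: 0
30: 4
17: 2
11: 1
18: 1
8: 0
Sum: 8 + 6 + 2 + 5 + 0 + 4 + 2 + 1 + 1 + 0 = 29

There are 29 inversions.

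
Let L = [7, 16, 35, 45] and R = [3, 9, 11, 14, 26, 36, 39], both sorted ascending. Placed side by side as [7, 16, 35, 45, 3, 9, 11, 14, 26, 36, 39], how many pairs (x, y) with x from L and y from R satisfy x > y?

For each element r of the right run, count left-run elements greater than r:
r = 3: 7, 16, 35, 45 → 4
r = 9: 16, 35, 45 → 3
r = 11: 16, 35, 45 → 3
r = 14: 16, 35, 45 → 3
r = 26: 35, 45 → 2
r = 36: 45 → 1
r = 39: 45 → 1
Cross-inversions: 4 + 3 + 3 + 3 + 2 + 1 + 1 = 17

17 split inversions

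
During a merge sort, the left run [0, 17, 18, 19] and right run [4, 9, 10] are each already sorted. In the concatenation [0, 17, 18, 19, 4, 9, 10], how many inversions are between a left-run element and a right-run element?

Count, for every r in R, how many entries of L exceed r:
r = 4: 17, 18, 19 → 3
r = 9: 17, 18, 19 → 3
r = 10: 17, 18, 19 → 3
Cross-inversions: 3 + 3 + 3 = 9

9 cross-inversions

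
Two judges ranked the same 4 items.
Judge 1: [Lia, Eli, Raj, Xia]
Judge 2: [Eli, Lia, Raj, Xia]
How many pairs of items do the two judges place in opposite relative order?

1 discordant pair

Assign each item its position (1..4) in the first ordering, then rewrite the second ordering as that position sequence:
positions: Lia→1, Eli→2, Raj→3, Xia→4
second ordering as positions: [2, 1, 3, 4]
Discordant pairs = inversions in this position sequence.
2: 1 → 1
1: 0
3: 0
4: 0
Total: 1 + 0 + 0 + 0 = 1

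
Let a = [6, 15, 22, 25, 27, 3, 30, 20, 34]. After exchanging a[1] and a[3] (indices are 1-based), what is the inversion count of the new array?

Positions 1 and 3 hold 6 and 22; after swapping, the array is [22, 15, 6, 25, 27, 3, 30, 20, 34].
Element-by-element contributions:
22: 4
15: 2
6: 1
25: 2
27: 2
3: 0
30: 1
20: 0
34: 0
Sum: 4 + 2 + 1 + 2 + 2 + 0 + 1 + 0 + 0 = 12

12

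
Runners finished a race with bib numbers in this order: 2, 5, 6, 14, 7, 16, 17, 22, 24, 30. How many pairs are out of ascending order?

For each element, count later entries that are smaller:
2 → none → 0
5 → none → 0
6 → none → 0
14 → 7 → 1
7 → none → 0
16 → none → 0
17 → none → 0
22 → none → 0
24 → none → 0
30 → none → 0
Sum: 0 + 0 + 0 + 1 + 0 + 0 + 0 + 0 + 0 + 0 = 1

There is 1 inversion.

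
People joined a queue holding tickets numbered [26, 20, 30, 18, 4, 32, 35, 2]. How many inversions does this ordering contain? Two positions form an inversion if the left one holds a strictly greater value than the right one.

For each element, count later entries that are smaller:
26: 4
20: 3
30: 3
18: 2
4: 1
32: 1
35: 1
2: 0
Sum: 4 + 3 + 3 + 2 + 1 + 1 + 1 + 0 = 15

Inversions: 15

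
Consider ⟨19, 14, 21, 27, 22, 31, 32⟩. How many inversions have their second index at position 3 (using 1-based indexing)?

0 such elements

The element at index 3 is 21.
Elements before it: 19, 14
None of them are larger than 21.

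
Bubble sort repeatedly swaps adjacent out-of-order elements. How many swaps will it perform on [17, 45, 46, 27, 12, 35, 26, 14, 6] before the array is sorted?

26 adjacent swaps

Each adjacent swap fixes exactly one inversion, so the minimum swap count equals the number of inversions.
Count inversions — for each element, later elements that are smaller:
17: 12, 14, 6 → 3
45: 27, 12, 35, 26, 14, 6 → 6
46: 27, 12, 35, 26, 14, 6 → 6
27: 12, 26, 14, 6 → 4
12: 6 → 1
35: 26, 14, 6 → 3
26: 14, 6 → 2
14: 6 → 1
6: none → 0
Total inversions: 3 + 6 + 6 + 4 + 1 + 3 + 2 + 1 + 0 = 26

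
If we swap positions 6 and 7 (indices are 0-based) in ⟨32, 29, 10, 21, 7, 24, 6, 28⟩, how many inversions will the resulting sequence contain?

20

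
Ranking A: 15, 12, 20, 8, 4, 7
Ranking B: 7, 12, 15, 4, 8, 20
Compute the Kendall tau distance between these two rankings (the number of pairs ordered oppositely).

9

Assign each item its position (1..6) in the first ordering, then rewrite the second ordering as that position sequence:
positions: 15→1, 12→2, 20→3, 8→4, 4→5, 7→6
second ordering as positions: [6, 2, 1, 5, 4, 3]
Discordant pairs = inversions in this position sequence.
6: 2, 1, 5, 4, 3 → 5
2: 1 → 1
1: 0
5: 4, 3 → 2
4: 3 → 1
3: 0
Total: 5 + 1 + 0 + 2 + 1 + 0 = 9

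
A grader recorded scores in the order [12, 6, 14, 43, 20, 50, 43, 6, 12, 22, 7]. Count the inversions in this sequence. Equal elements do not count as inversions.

25

Element-by-element contributions:
12 → 6, 6, 7 → 3
6 → none → 0
14 → 6, 12, 7 → 3
43 → 20, 6, 12, 22, 7 → 5
20 → 6, 12, 7 → 3
50 → 43, 6, 12, 22, 7 → 5
43 → 6, 12, 22, 7 → 4
6 → none → 0
12 → 7 → 1
22 → 7 → 1
7 → none → 0
Sum: 3 + 0 + 3 + 5 + 3 + 5 + 4 + 0 + 1 + 1 + 0 = 25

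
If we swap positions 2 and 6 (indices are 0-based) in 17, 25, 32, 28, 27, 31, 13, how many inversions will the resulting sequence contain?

3 inversions

Positions 2 and 6 hold 32 and 13; after swapping, the array is [17, 25, 13, 28, 27, 31, 32].
Element-by-element contributions:
17 → 13 → 1
25 → 13 → 1
13 → none → 0
28 → 27 → 1
27 → none → 0
31 → none → 0
32 → none → 0
Sum: 1 + 1 + 0 + 1 + 0 + 0 + 0 = 3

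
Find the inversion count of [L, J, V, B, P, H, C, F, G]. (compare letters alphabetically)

For each element, count later entries that are smaller:
L → J, B, H, C, F, G → 6
J → B, H, C, F, G → 5
V → B, P, H, C, F, G → 6
B → none → 0
P → H, C, F, G → 4
H → C, F, G → 3
C → none → 0
F → none → 0
G → none → 0
Sum: 6 + 5 + 6 + 0 + 4 + 3 + 0 + 0 + 0 = 24

24 out-of-order pairs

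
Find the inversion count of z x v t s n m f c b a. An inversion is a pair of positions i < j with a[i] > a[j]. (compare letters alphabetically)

For each element, count later entries that are smaller:
z → x, v, t, s, n, m, f, c, b, a → 10
x → v, t, s, n, m, f, c, b, a → 9
v → t, s, n, m, f, c, b, a → 8
t → s, n, m, f, c, b, a → 7
s → n, m, f, c, b, a → 6
n → m, f, c, b, a → 5
m → f, c, b, a → 4
f → c, b, a → 3
c → b, a → 2
b → a → 1
a → none → 0
Sum: 10 + 9 + 8 + 7 + 6 + 5 + 4 + 3 + 2 + 1 + 0 = 55

Inversions: 55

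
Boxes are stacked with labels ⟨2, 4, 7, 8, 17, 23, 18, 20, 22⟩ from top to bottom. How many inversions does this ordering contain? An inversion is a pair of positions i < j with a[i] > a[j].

3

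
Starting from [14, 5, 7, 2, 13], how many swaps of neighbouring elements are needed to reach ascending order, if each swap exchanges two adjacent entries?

Minimum adjacent swaps = number of inversions (each swap of adjacent out-of-order elements removes one inversion and no swap can remove more).
Count inversions — for each element, later elements that are smaller:
14: 5, 7, 2, 13 → 4
5: 2 → 1
7: 2 → 1
2: none → 0
13: none → 0
Total inversions: 4 + 1 + 1 + 0 + 0 = 6

Swaps: 6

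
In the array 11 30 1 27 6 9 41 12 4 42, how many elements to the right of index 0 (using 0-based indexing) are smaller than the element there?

The element at index 0 is 11.
Elements after it: 30, 1, 27, 6, 9, 41, 12, 4, 42
Those smaller than 11: 1, 6, 9, 4

4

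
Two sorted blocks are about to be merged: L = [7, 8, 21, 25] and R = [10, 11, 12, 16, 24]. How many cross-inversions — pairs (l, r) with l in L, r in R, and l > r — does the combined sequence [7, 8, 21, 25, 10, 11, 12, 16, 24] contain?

For each element r of the right run, count left-run elements greater than r:
r = 10: 21, 25 → 2
r = 11: 21, 25 → 2
r = 12: 21, 25 → 2
r = 16: 21, 25 → 2
r = 24: 25 → 1
Cross-inversions: 2 + 2 + 2 + 2 + 1 = 9

There are 9 split inversions.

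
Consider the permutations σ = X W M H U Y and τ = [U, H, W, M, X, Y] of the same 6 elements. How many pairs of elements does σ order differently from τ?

Assign each item its position (1..6) in the first ordering, then rewrite the second ordering as that position sequence:
positions: X→1, W→2, M→3, H→4, U→5, Y→6
second ordering as positions: [5, 4, 2, 3, 1, 6]
Discordant pairs = inversions in this position sequence.
5: 4, 2, 3, 1 → 4
4: 2, 3, 1 → 3
2: 1 → 1
3: 1 → 1
1: 0
6: 0
Total: 4 + 3 + 1 + 1 + 0 + 0 = 9

There are 9 discordant pairs.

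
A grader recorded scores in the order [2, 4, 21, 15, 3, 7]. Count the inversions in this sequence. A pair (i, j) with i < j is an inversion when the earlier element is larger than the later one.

Sweep left to right; for each value list the smaller values that follow it:
2 → none → 0
4 → 3 → 1
21 → 15, 3, 7 → 3
15 → 3, 7 → 2
3 → none → 0
7 → none → 0
Sum: 0 + 1 + 3 + 2 + 0 + 0 = 6

Inversions: 6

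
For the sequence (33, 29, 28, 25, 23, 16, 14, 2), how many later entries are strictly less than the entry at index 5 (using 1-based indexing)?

The element at index 5 is 23.
Elements after it: 16, 14, 2
Those smaller than 23: 16, 14, 2

3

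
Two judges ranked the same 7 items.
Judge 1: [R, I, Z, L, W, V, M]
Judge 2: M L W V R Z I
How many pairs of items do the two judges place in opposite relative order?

Assign each item its position (1..7) in the first ordering, then rewrite the second ordering as that position sequence:
positions: R→1, I→2, Z→3, L→4, W→5, V→6, M→7
second ordering as positions: [7, 4, 5, 6, 1, 3, 2]
Discordant pairs = inversions in this position sequence.
7: 4, 5, 6, 1, 3, 2 → 6
4: 1, 3, 2 → 3
5: 1, 3, 2 → 3
6: 1, 3, 2 → 3
1: 0
3: 2 → 1
2: 0
Total: 6 + 3 + 3 + 3 + 0 + 1 + 0 = 16

16 discordant pairs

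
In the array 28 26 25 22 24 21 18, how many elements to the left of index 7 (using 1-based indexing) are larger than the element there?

The element at index 7 is 18.
Elements before it: 28, 26, 25, 22, 24, 21
Those larger than 18: 28, 26, 25, 22, 24, 21

6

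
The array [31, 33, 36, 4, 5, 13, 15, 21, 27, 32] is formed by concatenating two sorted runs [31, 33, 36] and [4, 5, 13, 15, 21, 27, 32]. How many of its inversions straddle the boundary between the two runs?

There are 20 split inversions.

Take each right-half value and tally the left-half values above it:
r = 4: 31, 33, 36 → 3
r = 5: 31, 33, 36 → 3
r = 13: 31, 33, 36 → 3
r = 15: 31, 33, 36 → 3
r = 21: 31, 33, 36 → 3
r = 27: 31, 33, 36 → 3
r = 32: 33, 36 → 2
Cross-inversions: 3 + 3 + 3 + 3 + 3 + 3 + 2 = 20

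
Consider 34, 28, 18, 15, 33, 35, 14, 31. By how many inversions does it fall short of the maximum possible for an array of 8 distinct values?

Maximum inversions for 8 distinct elements is C(8, 2) = 8·7/2 = 28.
Current inversions — for each element, count later smaller elements:
34: 6
28: 3
18: 2
15: 1
33: 2
35: 2
14: 0
31: 0
Current total: 6 + 3 + 2 + 1 + 2 + 2 + 0 + 0 = 16
Shortfall: 28 − 16 = 12

12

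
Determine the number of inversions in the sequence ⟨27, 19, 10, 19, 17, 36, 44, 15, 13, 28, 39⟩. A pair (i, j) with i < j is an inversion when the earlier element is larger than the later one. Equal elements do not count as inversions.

23 inversions

For each element, count later entries that are smaller:
27 → 19, 10, 19, 17, 15, 13 → 6
19 → 10, 17, 15, 13 → 4
10 → none → 0
19 → 17, 15, 13 → 3
17 → 15, 13 → 2
36 → 15, 13, 28 → 3
44 → 15, 13, 28, 39 → 4
15 → 13 → 1
13 → none → 0
28 → none → 0
39 → none → 0
Sum: 6 + 4 + 0 + 3 + 2 + 3 + 4 + 1 + 0 + 0 + 0 = 23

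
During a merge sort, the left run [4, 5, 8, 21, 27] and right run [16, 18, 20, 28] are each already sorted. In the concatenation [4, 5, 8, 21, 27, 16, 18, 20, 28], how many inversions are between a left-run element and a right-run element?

6

Count, for every r in R, how many entries of L exceed r:
r = 16: 21, 27 → 2
r = 18: 21, 27 → 2
r = 20: 21, 27 → 2
r = 28: none → 0
Cross-inversions: 2 + 2 + 2 + 0 = 6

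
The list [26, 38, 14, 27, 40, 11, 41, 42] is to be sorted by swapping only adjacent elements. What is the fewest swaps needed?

8 adjacent swaps

The minimum number of adjacent swaps to sort an array equals its inversion count, since every such swap removes exactly one inversion.
Count inversions — for each element, later elements that are smaller:
26: 14, 11 → 2
38: 14, 27, 11 → 3
14: 11 → 1
27: 11 → 1
40: 11 → 1
11: none → 0
41: none → 0
42: none → 0
Total inversions: 2 + 3 + 1 + 1 + 1 + 0 + 0 + 0 = 8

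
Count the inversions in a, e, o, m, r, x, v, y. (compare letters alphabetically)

2 inversions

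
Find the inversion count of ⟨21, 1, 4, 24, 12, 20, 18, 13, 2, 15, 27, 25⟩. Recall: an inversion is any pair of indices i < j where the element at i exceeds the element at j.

25 out-of-order pairs

Element-by-element contributions:
21: 8
1: 0
4: 1
24: 6
12: 1
20: 4
18: 3
13: 1
2: 0
15: 0
27: 1
25: 0
Sum: 8 + 0 + 1 + 6 + 1 + 4 + 3 + 1 + 0 + 0 + 1 + 0 = 25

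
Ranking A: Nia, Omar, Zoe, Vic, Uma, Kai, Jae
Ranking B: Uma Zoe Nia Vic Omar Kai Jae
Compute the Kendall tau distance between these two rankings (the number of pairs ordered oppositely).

Discordant pairs: 7

Assign each item its position (1..7) in the first ordering, then rewrite the second ordering as that position sequence:
positions: Nia→1, Omar→2, Zoe→3, Vic→4, Uma→5, Kai→6, Jae→7
second ordering as positions: [5, 3, 1, 4, 2, 6, 7]
Discordant pairs = inversions in this position sequence.
5: 3, 1, 4, 2 → 4
3: 1, 2 → 2
1: 0
4: 2 → 1
2: 0
6: 0
7: 0
Total: 4 + 2 + 0 + 1 + 0 + 0 + 0 = 7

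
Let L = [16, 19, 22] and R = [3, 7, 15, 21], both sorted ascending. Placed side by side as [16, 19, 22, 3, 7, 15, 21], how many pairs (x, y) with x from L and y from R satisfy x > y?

10 cross-inversions

Take each right-half value and tally the left-half values above it:
r = 3: 16, 19, 22 → 3
r = 7: 16, 19, 22 → 3
r = 15: 16, 19, 22 → 3
r = 21: 22 → 1
Cross-inversions: 3 + 3 + 3 + 1 = 10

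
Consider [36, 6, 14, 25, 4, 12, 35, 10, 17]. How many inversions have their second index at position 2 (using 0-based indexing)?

1

The element at index 2 is 14.
Elements before it: 36, 6
Those larger than 14: 36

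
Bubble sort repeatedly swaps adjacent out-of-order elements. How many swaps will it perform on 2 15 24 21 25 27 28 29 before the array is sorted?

Each adjacent swap fixes exactly one inversion, so the minimum swap count equals the number of inversions.
Count inversions — for each element, later elements that are smaller:
2: none → 0
15: none → 0
24: 21 → 1
21: none → 0
25: none → 0
27: none → 0
28: none → 0
29: none → 0
Total inversions: 0 + 0 + 1 + 0 + 0 + 0 + 0 + 0 = 1

Adjacent swaps: 1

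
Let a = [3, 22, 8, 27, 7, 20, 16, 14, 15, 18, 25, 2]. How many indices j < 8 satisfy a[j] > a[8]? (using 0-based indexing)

The element at index 8 is 15.
Elements before it: 3, 22, 8, 27, 7, 20, 16, 14
Those larger than 15: 22, 27, 20, 16

4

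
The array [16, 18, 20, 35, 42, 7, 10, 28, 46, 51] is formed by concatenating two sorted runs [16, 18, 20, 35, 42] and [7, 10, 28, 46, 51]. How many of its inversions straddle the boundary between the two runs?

12 cross-inversions

For each element r of the right run, count left-run elements greater than r:
r = 7: 16, 18, 20, 35, 42 → 5
r = 10: 16, 18, 20, 35, 42 → 5
r = 28: 35, 42 → 2
r = 46: none → 0
r = 51: none → 0
Cross-inversions: 5 + 5 + 2 + 0 + 0 = 12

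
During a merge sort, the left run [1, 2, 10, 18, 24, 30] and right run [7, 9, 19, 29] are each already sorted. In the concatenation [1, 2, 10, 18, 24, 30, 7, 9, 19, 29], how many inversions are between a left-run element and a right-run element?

11 cross-inversions

For each element r of the right run, count left-run elements greater than r:
r = 7: 10, 18, 24, 30 → 4
r = 9: 10, 18, 24, 30 → 4
r = 19: 24, 30 → 2
r = 29: 30 → 1
Cross-inversions: 4 + 4 + 2 + 1 = 11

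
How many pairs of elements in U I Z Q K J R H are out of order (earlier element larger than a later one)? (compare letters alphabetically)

There are 19 out-of-order pairs.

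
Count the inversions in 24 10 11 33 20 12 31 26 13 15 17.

25

For each element, count later entries that are smaller:
24: 7
10: 0
11: 0
33: 7
20: 4
12: 0
31: 4
26: 3
13: 0
15: 0
17: 0
Sum: 7 + 0 + 0 + 7 + 4 + 0 + 4 + 3 + 0 + 0 + 0 = 25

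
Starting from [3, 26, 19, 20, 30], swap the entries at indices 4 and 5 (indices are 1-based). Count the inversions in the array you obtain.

Positions 4 and 5 hold 20 and 30; after swapping, the array is [3, 26, 19, 30, 20].
For each element, count later entries that are smaller:
3 → none → 0
26 → 19, 20 → 2
19 → none → 0
30 → 20 → 1
20 → none → 0
Sum: 0 + 2 + 0 + 1 + 0 = 3

3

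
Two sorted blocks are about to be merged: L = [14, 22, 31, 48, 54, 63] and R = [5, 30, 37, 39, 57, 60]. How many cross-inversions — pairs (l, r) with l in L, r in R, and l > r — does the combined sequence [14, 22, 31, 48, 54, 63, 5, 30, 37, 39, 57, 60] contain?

18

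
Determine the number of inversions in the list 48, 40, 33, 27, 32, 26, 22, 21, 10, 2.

44 inversions

Sweep left to right; for each value list the smaller values that follow it:
48: 9
40: 8
33: 7
27: 5
32: 5
26: 4
22: 3
21: 2
10: 1
2: 0
Sum: 9 + 8 + 7 + 5 + 5 + 4 + 3 + 2 + 1 + 0 = 44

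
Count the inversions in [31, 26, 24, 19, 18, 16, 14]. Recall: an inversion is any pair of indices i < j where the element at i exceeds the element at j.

There are 21 inversions.

Count, for each position, how many later elements it exceeds:
31: 6
26: 5
24: 4
19: 3
18: 2
16: 1
14: 0
Sum: 6 + 5 + 4 + 3 + 2 + 1 + 0 = 21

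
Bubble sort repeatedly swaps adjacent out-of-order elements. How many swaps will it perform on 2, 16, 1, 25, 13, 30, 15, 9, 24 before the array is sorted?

14

The minimum number of adjacent swaps to sort an array equals its inversion count, since every such swap removes exactly one inversion.
Count inversions — for each element, later elements that are smaller:
2: 1 → 1
16: 1, 13, 15, 9 → 4
1: none → 0
25: 13, 15, 9, 24 → 4
13: 9 → 1
30: 15, 9, 24 → 3
15: 9 → 1
9: none → 0
24: none → 0
Total inversions: 1 + 4 + 0 + 4 + 1 + 3 + 1 + 0 + 0 = 14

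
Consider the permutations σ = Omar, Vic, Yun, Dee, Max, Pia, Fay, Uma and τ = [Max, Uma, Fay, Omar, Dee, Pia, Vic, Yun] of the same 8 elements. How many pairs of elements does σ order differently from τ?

Assign each item its position (1..8) in the first ordering, then rewrite the second ordering as that position sequence:
positions: Omar→1, Vic→2, Yun→3, Dee→4, Max→5, Pia→6, Fay→7, Uma→8
second ordering as positions: [5, 8, 7, 1, 4, 6, 2, 3]
Discordant pairs = inversions in this position sequence.
5: 1, 4, 2, 3 → 4
8: 7, 1, 4, 6, 2, 3 → 6
7: 1, 4, 6, 2, 3 → 5
1: 0
4: 2, 3 → 2
6: 2, 3 → 2
2: 0
3: 0
Total: 4 + 6 + 5 + 0 + 2 + 2 + 0 + 0 = 19

19 discordant pairs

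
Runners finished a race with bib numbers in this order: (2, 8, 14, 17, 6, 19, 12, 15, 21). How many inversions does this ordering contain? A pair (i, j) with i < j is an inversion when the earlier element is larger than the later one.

There are 8 inversions.

For each element, count later entries that are smaller:
2: 0
8: 1
14: 2
17: 3
6: 0
19: 2
12: 0
15: 0
21: 0
Sum: 0 + 1 + 2 + 3 + 0 + 2 + 0 + 0 + 0 = 8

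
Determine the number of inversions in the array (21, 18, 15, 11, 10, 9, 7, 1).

28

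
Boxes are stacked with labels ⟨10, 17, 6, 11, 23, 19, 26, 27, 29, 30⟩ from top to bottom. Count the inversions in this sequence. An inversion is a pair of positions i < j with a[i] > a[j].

Inversions: 4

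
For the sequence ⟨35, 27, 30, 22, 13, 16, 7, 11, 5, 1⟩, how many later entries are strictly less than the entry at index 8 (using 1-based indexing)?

The element at index 8 is 11.
Elements after it: 5, 1
Those smaller than 11: 5, 1

2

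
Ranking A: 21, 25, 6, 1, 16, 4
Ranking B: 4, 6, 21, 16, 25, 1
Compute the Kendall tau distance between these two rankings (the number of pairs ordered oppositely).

Assign each item its position (1..6) in the first ordering, then rewrite the second ordering as that position sequence:
positions: 21→1, 25→2, 6→3, 1→4, 16→5, 4→6
second ordering as positions: [6, 3, 1, 5, 2, 4]
Discordant pairs = inversions in this position sequence.
6: 3, 1, 5, 2, 4 → 5
3: 1, 2 → 2
1: 0
5: 2, 4 → 2
2: 0
4: 0
Total: 5 + 2 + 0 + 2 + 0 + 0 = 9

9 discordant pairs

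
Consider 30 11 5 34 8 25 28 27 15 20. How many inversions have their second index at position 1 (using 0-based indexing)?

1 such element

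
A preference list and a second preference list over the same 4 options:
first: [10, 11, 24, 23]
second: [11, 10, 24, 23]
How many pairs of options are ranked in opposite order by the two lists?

There is 1 pair.

Assign each item its position (1..4) in the first ordering, then rewrite the second ordering as that position sequence:
positions: 10→1, 11→2, 24→3, 23→4
second ordering as positions: [2, 1, 3, 4]
Discordant pairs = inversions in this position sequence.
2: 1 → 1
1: 0
3: 0
4: 0
Total: 1 + 0 + 0 + 0 = 1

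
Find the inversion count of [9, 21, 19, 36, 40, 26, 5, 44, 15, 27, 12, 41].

27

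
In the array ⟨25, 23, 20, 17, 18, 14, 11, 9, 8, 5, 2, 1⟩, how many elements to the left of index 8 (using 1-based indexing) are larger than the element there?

The element at index 8 is 9.
Elements before it: 25, 23, 20, 17, 18, 14, 11
Those larger than 9: 25, 23, 20, 17, 18, 14, 11

7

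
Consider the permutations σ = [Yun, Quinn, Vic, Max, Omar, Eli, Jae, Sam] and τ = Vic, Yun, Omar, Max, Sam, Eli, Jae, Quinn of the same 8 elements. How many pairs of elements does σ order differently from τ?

Assign each item its position (1..8) in the first ordering, then rewrite the second ordering as that position sequence:
positions: Yun→1, Quinn→2, Vic→3, Max→4, Omar→5, Eli→6, Jae→7, Sam→8
second ordering as positions: [3, 1, 5, 4, 8, 6, 7, 2]
Discordant pairs = inversions in this position sequence.
3: 1, 2 → 2
1: 0
5: 4, 2 → 2
4: 2 → 1
8: 6, 7, 2 → 3
6: 2 → 1
7: 2 → 1
2: 0
Total: 2 + 0 + 2 + 1 + 3 + 1 + 1 + 0 = 10

10 discordant pairs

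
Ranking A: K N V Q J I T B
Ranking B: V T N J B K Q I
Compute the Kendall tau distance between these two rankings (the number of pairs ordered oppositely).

13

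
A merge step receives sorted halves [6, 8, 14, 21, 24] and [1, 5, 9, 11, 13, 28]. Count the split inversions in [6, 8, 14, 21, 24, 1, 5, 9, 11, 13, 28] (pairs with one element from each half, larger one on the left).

Take each right-half value and tally the left-half values above it:
r = 1: 6, 8, 14, 21, 24 → 5
r = 5: 6, 8, 14, 21, 24 → 5
r = 9: 14, 21, 24 → 3
r = 11: 14, 21, 24 → 3
r = 13: 14, 21, 24 → 3
r = 28: none → 0
Cross-inversions: 5 + 5 + 3 + 3 + 3 + 0 = 19

19 cross-inversions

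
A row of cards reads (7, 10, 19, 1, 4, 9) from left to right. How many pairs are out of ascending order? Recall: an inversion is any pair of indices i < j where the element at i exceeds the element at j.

There are 8 inversions.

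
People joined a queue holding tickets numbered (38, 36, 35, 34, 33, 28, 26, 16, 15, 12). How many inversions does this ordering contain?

45 inversions

For each element, count later entries that are smaller:
38: 9
36: 8
35: 7
34: 6
33: 5
28: 4
26: 3
16: 2
15: 1
12: 0
Sum: 9 + 8 + 7 + 6 + 5 + 4 + 3 + 2 + 1 + 0 = 45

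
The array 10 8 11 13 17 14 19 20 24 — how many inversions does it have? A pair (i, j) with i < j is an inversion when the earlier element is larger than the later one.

2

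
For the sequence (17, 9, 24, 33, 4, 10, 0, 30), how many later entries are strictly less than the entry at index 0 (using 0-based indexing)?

4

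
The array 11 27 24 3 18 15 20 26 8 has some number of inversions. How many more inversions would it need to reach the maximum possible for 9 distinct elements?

17

Maximum inversions for 9 distinct elements is C(9, 2) = 9·8/2 = 36.
Current inversions — for each element, count later smaller elements:
11: 2
27: 7
24: 5
3: 0
18: 2
15: 1
20: 1
26: 1
8: 0
Current total: 2 + 7 + 5 + 0 + 2 + 1 + 1 + 1 + 0 = 19
Shortfall: 36 − 19 = 17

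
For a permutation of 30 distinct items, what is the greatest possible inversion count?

435 inversions

The maximum occurs when the array is in strictly decreasing order: every one of the C(30, 2) pairs is inverted.
C(30, 2) = 30·29/2 = 435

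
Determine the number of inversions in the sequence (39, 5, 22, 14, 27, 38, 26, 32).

Sweep left to right; for each value list the smaller values that follow it:
39: 7
5: 0
22: 1
14: 0
27: 1
38: 2
26: 0
32: 0
Sum: 7 + 0 + 1 + 0 + 1 + 2 + 0 + 0 = 11

11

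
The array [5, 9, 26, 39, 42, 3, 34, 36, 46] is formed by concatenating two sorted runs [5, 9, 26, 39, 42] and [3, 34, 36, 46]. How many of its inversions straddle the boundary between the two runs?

For each element r of the right run, count left-run elements greater than r:
r = 3: 5, 9, 26, 39, 42 → 5
r = 34: 39, 42 → 2
r = 36: 39, 42 → 2
r = 46: none → 0
Cross-inversions: 5 + 2 + 2 + 0 = 9

9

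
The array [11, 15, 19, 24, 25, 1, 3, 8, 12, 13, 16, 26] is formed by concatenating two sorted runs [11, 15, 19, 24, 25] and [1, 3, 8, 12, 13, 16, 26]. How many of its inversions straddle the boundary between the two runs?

Cross-inversions: 26

For each element r of the right run, count left-run elements greater than r:
r = 1: 11, 15, 19, 24, 25 → 5
r = 3: 11, 15, 19, 24, 25 → 5
r = 8: 11, 15, 19, 24, 25 → 5
r = 12: 15, 19, 24, 25 → 4
r = 13: 15, 19, 24, 25 → 4
r = 16: 19, 24, 25 → 3
r = 26: none → 0
Cross-inversions: 5 + 5 + 5 + 4 + 4 + 3 + 0 = 26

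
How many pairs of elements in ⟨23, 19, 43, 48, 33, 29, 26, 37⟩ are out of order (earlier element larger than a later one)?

12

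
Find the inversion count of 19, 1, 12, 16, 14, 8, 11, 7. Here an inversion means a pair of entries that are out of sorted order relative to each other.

19 inversions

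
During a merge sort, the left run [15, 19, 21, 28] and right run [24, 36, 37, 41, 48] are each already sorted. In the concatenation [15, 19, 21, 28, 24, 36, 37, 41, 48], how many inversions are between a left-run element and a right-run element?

Cross-inversions: 1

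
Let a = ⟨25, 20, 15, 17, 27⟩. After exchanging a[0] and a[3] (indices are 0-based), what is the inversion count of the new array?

Positions 0 and 3 hold 25 and 17; after swapping, the array is [17, 20, 15, 25, 27].
Element-by-element contributions:
17 → 15 → 1
20 → 15 → 1
15 → none → 0
25 → none → 0
27 → none → 0
Sum: 1 + 1 + 0 + 0 + 0 = 2

2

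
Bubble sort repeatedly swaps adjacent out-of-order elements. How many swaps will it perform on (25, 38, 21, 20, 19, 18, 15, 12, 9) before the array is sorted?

Each adjacent swap fixes exactly one inversion, so the minimum swap count equals the number of inversions.
Count inversions — for each element, later elements that are smaller:
25: 21, 20, 19, 18, 15, 12, 9 → 7
38: 21, 20, 19, 18, 15, 12, 9 → 7
21: 20, 19, 18, 15, 12, 9 → 6
20: 19, 18, 15, 12, 9 → 5
19: 18, 15, 12, 9 → 4
18: 15, 12, 9 → 3
15: 12, 9 → 2
12: 9 → 1
9: none → 0
Total inversions: 7 + 7 + 6 + 5 + 4 + 3 + 2 + 1 + 0 = 35

Adjacent swaps: 35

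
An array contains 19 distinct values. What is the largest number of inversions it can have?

171 inversions

The maximum occurs when the array is in strictly decreasing order: every one of the C(19, 2) pairs is inverted.
C(19, 2) = 19·18/2 = 171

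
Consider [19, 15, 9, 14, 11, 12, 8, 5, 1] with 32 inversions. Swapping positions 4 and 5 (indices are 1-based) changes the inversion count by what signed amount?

Positions 4 and 5 hold 14 and 11; after swapping, the array is [19, 15, 9, 11, 14, 12, 8, 5, 1].
For each element, count later entries that are smaller:
19: 8
15: 7
9: 3
11: 3
14: 4
12: 3
8: 2
5: 1
1: 0
Sum: 8 + 7 + 3 + 3 + 4 + 3 + 2 + 1 + 0 = 31
Change: 31 − 32 = -1

-1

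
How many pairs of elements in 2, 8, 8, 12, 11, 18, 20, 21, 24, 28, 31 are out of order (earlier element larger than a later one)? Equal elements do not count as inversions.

Count, for each position, how many later elements it exceeds:
2: 0
8: 0
8: 0
12: 1
11: 0
18: 0
20: 0
21: 0
24: 0
28: 0
31: 0
Sum: 0 + 0 + 0 + 1 + 0 + 0 + 0 + 0 + 0 + 0 + 0 = 1

1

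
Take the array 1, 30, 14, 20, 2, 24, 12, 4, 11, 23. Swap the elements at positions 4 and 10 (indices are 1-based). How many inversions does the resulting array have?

23

Positions 4 and 10 hold 20 and 23; after swapping, the array is [1, 30, 14, 23, 2, 24, 12, 4, 11, 20].
Element-by-element contributions:
1 → none → 0
30 → 14, 23, 2, 24, 12, 4, 11, 20 → 8
14 → 2, 12, 4, 11 → 4
23 → 2, 12, 4, 11, 20 → 5
2 → none → 0
24 → 12, 4, 11, 20 → 4
12 → 4, 11 → 2
4 → none → 0
11 → none → 0
20 → none → 0
Sum: 0 + 8 + 4 + 5 + 0 + 4 + 2 + 0 + 0 + 0 = 23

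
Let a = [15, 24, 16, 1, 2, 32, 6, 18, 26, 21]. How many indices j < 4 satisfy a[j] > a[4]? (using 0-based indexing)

3

The element at index 4 is 2.
Elements before it: 15, 24, 16, 1
Those larger than 2: 15, 24, 16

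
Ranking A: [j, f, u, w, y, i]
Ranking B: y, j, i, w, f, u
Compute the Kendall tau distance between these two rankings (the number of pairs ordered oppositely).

9

Assign each item its position (1..6) in the first ordering, then rewrite the second ordering as that position sequence:
positions: j→1, f→2, u→3, w→4, y→5, i→6
second ordering as positions: [5, 1, 6, 4, 2, 3]
Discordant pairs = inversions in this position sequence.
5: 1, 4, 2, 3 → 4
1: 0
6: 4, 2, 3 → 3
4: 2, 3 → 2
2: 0
3: 0
Total: 4 + 0 + 3 + 2 + 0 + 0 = 9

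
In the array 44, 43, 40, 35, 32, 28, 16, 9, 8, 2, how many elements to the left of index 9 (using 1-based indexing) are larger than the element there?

8 such elements

The element at index 9 is 8.
Elements before it: 44, 43, 40, 35, 32, 28, 16, 9
Those larger than 8: 44, 43, 40, 35, 32, 28, 16, 9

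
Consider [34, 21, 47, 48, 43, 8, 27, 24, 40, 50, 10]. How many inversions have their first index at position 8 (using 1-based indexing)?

1 such element

The element at index 8 is 24.
Elements after it: 40, 50, 10
Those smaller than 24: 10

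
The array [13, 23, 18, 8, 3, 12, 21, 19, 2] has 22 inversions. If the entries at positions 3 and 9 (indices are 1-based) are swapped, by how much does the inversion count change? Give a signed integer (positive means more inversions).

Positions 3 and 9 hold 18 and 2; after swapping, the array is [13, 23, 2, 8, 3, 12, 21, 19, 18].
For each element, count later entries that are smaller:
13 → 2, 8, 3, 12 → 4
23 → 2, 8, 3, 12, 21, 19, 18 → 7
2 → none → 0
8 → 3 → 1
3 → none → 0
12 → none → 0
21 → 19, 18 → 2
19 → 18 → 1
18 → none → 0
Sum: 4 + 7 + 0 + 1 + 0 + 0 + 2 + 1 + 0 = 15
Change: 15 − 22 = -7

-7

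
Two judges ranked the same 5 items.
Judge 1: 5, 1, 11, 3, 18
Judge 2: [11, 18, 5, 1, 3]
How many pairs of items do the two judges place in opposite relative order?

Discordant pairs: 5

Assign each item its position (1..5) in the first ordering, then rewrite the second ordering as that position sequence:
positions: 5→1, 1→2, 11→3, 3→4, 18→5
second ordering as positions: [3, 5, 1, 2, 4]
Discordant pairs = inversions in this position sequence.
3: 1, 2 → 2
5: 1, 2, 4 → 3
1: 0
2: 0
4: 0
Total: 2 + 3 + 0 + 0 + 0 = 5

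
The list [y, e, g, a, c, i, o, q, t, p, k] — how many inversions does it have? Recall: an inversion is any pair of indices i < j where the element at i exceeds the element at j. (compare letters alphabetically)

Count, for each position, how many later elements it exceeds:
y → e, g, a, c, i, o, q, t, p, k → 10
e → a, c → 2
g → a, c → 2
a → none → 0
c → none → 0
i → none → 0
o → k → 1
q → p, k → 2
t → p, k → 2
p → k → 1
k → none → 0
Sum: 10 + 2 + 2 + 0 + 0 + 0 + 1 + 2 + 2 + 1 + 0 = 20

20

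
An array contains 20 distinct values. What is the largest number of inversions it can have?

190

A reversed (strictly descending) arrangement makes every pair an inversion, giving C(20, 2) inversions.
C(20, 2) = 20·19/2 = 190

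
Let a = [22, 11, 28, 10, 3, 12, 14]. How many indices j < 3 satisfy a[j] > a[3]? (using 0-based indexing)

3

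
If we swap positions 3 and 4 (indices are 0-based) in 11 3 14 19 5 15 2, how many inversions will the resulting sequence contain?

Positions 3 and 4 hold 19 and 5; after swapping, the array is [11, 3, 14, 5, 19, 15, 2].
Count, for each position, how many later elements it exceeds:
11 → 3, 5, 2 → 3
3 → 2 → 1
14 → 5, 2 → 2
5 → 2 → 1
19 → 15, 2 → 2
15 → 2 → 1
2 → none → 0
Sum: 3 + 1 + 2 + 1 + 2 + 1 + 0 = 10

There are 10 inversions.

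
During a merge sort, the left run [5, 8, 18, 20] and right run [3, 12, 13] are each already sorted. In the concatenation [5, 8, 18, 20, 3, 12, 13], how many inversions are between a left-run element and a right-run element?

8

For each element r of the right run, count left-run elements greater than r:
r = 3: 5, 8, 18, 20 → 4
r = 12: 18, 20 → 2
r = 13: 18, 20 → 2
Cross-inversions: 4 + 2 + 2 = 8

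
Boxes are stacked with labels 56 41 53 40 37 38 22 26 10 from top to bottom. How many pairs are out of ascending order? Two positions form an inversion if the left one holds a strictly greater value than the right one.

For each element, count later entries that are smaller:
56: 8
41: 6
53: 6
40: 5
37: 3
38: 3
22: 1
26: 1
10: 0
Sum: 8 + 6 + 6 + 5 + 3 + 3 + 1 + 1 + 0 = 33

33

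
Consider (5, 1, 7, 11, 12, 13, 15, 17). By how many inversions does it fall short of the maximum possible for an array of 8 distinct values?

27 inversions short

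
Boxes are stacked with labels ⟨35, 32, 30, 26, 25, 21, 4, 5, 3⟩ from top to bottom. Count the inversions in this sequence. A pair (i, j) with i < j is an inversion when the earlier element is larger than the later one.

There are 35 inversions.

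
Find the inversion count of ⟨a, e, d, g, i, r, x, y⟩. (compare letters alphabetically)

There is 1 inversion.

Sweep left to right; for each value list the smaller values that follow it:
a → none → 0
e → d → 1
d → none → 0
g → none → 0
i → none → 0
r → none → 0
x → none → 0
y → none → 0
Sum: 0 + 1 + 0 + 0 + 0 + 0 + 0 + 0 = 1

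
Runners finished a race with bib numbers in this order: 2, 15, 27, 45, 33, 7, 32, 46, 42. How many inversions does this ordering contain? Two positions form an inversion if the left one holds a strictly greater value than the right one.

Sweep left to right; for each value list the smaller values that follow it:
2 → none → 0
15 → 7 → 1
27 → 7 → 1
45 → 33, 7, 32, 42 → 4
33 → 7, 32 → 2
7 → none → 0
32 → none → 0
46 → 42 → 1
42 → none → 0
Sum: 0 + 1 + 1 + 4 + 2 + 0 + 0 + 1 + 0 = 9

9 inversions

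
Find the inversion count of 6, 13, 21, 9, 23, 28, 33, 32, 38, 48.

3 inversions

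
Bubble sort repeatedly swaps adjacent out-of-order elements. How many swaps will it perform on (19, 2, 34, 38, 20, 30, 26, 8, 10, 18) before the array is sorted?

Minimum adjacent swaps = number of inversions (each swap of adjacent out-of-order elements removes one inversion and no swap can remove more).
Count inversions — for each element, later elements that are smaller:
19: 2, 8, 10, 18 → 4
2: none → 0
34: 20, 30, 26, 8, 10, 18 → 6
38: 20, 30, 26, 8, 10, 18 → 6
20: 8, 10, 18 → 3
30: 26, 8, 10, 18 → 4
26: 8, 10, 18 → 3
8: none → 0
10: none → 0
18: none → 0
Total inversions: 4 + 0 + 6 + 6 + 3 + 4 + 3 + 0 + 0 + 0 = 26

26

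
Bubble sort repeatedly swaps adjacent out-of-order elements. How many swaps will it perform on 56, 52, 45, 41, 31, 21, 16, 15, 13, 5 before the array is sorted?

45 adjacent swaps

The minimum number of adjacent swaps to sort an array equals its inversion count, since every such swap removes exactly one inversion.
Count inversions — for each element, later elements that are smaller:
56: 52, 45, 41, 31, 21, 16, 15, 13, 5 → 9
52: 45, 41, 31, 21, 16, 15, 13, 5 → 8
45: 41, 31, 21, 16, 15, 13, 5 → 7
41: 31, 21, 16, 15, 13, 5 → 6
31: 21, 16, 15, 13, 5 → 5
21: 16, 15, 13, 5 → 4
16: 15, 13, 5 → 3
15: 13, 5 → 2
13: 5 → 1
5: none → 0
Total inversions: 9 + 8 + 7 + 6 + 5 + 4 + 3 + 2 + 1 + 0 = 45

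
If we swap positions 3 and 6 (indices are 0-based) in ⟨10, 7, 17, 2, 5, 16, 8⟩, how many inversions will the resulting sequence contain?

14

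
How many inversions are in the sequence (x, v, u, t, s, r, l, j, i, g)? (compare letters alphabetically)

Out-of-order pairs: 45

Count, for each position, how many later elements it exceeds:
x → v, u, t, s, r, l, j, i, g → 9
v → u, t, s, r, l, j, i, g → 8
u → t, s, r, l, j, i, g → 7
t → s, r, l, j, i, g → 6
s → r, l, j, i, g → 5
r → l, j, i, g → 4
l → j, i, g → 3
j → i, g → 2
i → g → 1
g → none → 0
Sum: 9 + 8 + 7 + 6 + 5 + 4 + 3 + 2 + 1 + 0 = 45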